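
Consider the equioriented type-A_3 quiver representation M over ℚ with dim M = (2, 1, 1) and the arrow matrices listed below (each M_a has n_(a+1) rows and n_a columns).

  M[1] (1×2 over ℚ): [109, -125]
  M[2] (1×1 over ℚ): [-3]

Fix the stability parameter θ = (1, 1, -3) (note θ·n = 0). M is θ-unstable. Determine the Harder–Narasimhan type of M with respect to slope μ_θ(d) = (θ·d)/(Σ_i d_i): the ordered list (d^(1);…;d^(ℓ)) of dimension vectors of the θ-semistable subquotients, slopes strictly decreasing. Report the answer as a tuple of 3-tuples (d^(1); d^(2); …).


Barcode: M ≅ I[1,1], I[1,3]. HN layers by μ_θ (2 steps, strictly decreasing):
  μ^(1)=1; μ^(2)=-1/3

((1, 0, 0); (1, 1, 1))


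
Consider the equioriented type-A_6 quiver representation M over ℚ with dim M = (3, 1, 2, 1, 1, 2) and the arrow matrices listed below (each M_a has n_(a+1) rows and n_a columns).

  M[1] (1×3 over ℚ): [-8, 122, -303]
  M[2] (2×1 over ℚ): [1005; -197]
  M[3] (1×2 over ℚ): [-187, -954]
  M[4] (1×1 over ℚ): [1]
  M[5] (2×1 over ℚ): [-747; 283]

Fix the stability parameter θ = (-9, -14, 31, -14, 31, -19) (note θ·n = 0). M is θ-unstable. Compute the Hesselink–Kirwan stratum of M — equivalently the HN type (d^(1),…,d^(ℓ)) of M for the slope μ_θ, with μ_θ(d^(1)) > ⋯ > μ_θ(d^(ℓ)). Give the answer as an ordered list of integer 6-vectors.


Via rank(M_{q-1}∘⋯∘M_p): M ≅ I[1,1]^2, I[1,6], I[3,3], I[6,6].
μ_θ-semistable layers: μ^(1)=31; μ^(2)=29/4; μ^(3)=-9; μ^(4)=-23/2; μ^(5)=-19

((0, 0, 1, 0, 0, 0); (0, 0, 1, 1, 1, 1); (2, 0, 0, 0, 0, 0); (1, 1, 0, 0, 0, 0); (0, 0, 0, 0, 0, 1))


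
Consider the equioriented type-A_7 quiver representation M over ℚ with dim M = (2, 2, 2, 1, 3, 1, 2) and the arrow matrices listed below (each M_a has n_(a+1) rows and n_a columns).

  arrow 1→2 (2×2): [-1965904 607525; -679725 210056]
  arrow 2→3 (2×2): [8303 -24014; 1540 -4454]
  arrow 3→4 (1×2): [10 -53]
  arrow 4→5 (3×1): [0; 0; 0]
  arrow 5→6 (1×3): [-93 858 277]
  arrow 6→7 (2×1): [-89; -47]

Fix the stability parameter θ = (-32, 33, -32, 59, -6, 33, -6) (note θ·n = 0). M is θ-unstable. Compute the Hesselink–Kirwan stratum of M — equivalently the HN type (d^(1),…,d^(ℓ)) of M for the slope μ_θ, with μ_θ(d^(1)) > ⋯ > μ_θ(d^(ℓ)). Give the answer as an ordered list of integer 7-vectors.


Barcode: M ≅ I[1,3], I[1,4], I[5,5]^2, I[5,7], I[7,7]. HN layers by μ_θ (5 steps, strictly decreasing):
  μ^(1)=59; μ^(2)=27/2; μ^(3)=1/2; μ^(4)=-6; μ^(5)=-32

((0, 0, 0, 1, 0, 0, 0); (0, 0, 0, 0, 0, 1, 1); (0, 2, 2, 0, 0, 0, 0); (0, 0, 0, 0, 3, 0, 1); (2, 0, 0, 0, 0, 0, 0))


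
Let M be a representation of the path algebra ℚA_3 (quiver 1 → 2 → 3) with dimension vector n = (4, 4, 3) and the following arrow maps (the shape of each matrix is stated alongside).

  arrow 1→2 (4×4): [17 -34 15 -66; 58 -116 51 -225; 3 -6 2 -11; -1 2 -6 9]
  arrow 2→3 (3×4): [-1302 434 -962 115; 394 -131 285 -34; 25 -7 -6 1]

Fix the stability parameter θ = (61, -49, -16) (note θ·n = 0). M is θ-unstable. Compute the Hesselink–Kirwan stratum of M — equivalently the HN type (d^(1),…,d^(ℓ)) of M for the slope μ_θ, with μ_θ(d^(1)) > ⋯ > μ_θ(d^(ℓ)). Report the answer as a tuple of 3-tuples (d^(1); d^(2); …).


Barcode: M ≅ I[1,1]^2, I[1,3]^2, I[2,2], I[2,3]. HN layers by μ_θ (4 steps, strictly decreasing):
  μ^(1)=61; μ^(2)=-4/3; μ^(3)=-16; μ^(4)=-49

((2, 0, 0); (2, 2, 2); (0, 0, 1); (0, 2, 0))


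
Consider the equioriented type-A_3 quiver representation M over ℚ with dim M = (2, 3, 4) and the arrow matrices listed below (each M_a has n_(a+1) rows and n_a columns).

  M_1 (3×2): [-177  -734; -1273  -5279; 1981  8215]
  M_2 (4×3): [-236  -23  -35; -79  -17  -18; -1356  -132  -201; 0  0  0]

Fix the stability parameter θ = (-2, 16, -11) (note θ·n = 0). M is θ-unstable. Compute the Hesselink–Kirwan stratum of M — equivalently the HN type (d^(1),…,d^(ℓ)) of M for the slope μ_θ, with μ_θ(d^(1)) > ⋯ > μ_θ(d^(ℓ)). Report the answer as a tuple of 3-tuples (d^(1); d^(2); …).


Barcode: M ≅ I[1,3]^2, I[2,3], I[3,3]. HN layers by μ_θ (3 steps, strictly decreasing):
  μ^(1)=5/2; μ^(2)=-2; μ^(3)=-11

((0, 3, 3); (2, 0, 0); (0, 0, 1))


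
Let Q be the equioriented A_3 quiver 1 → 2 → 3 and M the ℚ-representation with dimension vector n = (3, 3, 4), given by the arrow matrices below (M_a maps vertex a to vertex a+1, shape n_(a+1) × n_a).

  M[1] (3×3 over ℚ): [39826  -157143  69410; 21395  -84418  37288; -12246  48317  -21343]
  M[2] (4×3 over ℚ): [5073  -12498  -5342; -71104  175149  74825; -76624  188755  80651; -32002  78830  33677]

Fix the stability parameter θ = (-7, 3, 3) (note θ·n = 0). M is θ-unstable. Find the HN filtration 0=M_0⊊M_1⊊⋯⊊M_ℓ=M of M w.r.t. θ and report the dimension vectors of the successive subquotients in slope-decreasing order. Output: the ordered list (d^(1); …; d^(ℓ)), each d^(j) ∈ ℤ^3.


Barcode: M ≅ I[1,3]^3, I[3,3]. HN layers by μ_θ (2 steps, strictly decreasing):
  μ^(1)=3; μ^(2)=-7

((0, 3, 4); (3, 0, 0))


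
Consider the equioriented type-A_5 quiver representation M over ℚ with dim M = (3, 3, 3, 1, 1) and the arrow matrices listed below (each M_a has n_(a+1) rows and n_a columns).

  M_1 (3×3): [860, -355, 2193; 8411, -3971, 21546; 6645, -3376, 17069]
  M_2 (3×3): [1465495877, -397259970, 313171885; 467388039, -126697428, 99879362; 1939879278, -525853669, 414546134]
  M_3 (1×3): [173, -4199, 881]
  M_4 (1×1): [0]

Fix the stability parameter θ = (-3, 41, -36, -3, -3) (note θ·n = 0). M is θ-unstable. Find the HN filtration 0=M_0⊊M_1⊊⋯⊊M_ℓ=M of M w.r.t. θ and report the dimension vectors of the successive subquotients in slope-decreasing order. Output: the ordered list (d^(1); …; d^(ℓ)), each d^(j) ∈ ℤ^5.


Via rank(M_{q-1}∘⋯∘M_p): M ≅ I[1,3]^2, I[1,4], I[5,5].
μ_θ-semistable layers: μ^(1)=5/2; μ^(2)=2/3; μ^(3)=-3

((0, 2, 2, 0, 0); (0, 1, 1, 1, 0); (3, 0, 0, 0, 1))


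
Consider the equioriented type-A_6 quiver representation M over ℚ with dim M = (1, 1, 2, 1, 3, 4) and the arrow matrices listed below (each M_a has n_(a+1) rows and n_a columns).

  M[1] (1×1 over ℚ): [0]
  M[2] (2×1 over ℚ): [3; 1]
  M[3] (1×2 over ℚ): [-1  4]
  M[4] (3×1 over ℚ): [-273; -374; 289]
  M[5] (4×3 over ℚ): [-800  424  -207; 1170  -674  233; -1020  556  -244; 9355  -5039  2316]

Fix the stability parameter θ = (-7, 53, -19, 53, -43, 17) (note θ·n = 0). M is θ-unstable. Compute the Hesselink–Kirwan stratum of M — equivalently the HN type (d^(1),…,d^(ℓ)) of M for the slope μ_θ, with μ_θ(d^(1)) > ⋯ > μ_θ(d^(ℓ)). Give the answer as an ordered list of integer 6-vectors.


Via rank(M_{q-1}∘⋯∘M_p): M ≅ I[1,1], I[2,6], I[3,3], I[5,5], I[5,6], I[6,6]^2.
μ_θ-semistable layers: μ^(1)=17; μ^(2)=11; μ^(3)=-7; μ^(4)=-19; μ^(5)=-43

((0, 0, 0, 0, 0, 4); (0, 1, 1, 1, 1, 0); (1, 0, 0, 0, 0, 0); (0, 0, 1, 0, 0, 0); (0, 0, 0, 0, 2, 0))


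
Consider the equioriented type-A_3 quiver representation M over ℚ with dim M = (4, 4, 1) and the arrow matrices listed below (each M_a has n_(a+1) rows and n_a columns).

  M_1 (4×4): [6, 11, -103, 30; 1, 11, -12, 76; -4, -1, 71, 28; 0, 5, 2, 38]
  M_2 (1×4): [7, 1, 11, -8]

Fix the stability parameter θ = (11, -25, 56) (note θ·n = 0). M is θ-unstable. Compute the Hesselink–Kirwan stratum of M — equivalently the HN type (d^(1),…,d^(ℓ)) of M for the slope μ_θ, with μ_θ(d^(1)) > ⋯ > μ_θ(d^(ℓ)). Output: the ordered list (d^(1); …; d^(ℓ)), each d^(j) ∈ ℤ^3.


Barcode: M ≅ I[1,2]^3, I[1,3]. HN layers by μ_θ (2 steps, strictly decreasing):
  μ^(1)=56; μ^(2)=-7

((0, 0, 1); (4, 4, 0))


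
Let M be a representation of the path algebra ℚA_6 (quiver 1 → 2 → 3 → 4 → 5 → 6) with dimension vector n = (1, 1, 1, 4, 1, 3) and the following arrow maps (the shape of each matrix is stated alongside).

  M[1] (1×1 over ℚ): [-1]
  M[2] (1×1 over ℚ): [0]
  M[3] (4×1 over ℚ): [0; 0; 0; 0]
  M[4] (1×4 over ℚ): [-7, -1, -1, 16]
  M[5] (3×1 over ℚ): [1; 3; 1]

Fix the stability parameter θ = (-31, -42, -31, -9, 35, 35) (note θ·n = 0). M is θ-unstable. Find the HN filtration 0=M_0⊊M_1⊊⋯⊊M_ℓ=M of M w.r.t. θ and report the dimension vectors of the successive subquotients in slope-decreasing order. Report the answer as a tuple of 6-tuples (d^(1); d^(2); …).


Via rank(M_{q-1}∘⋯∘M_p): M ≅ I[1,2], I[3,3], I[4,4]^3, I[4,6], I[6,6]^2.
μ_θ-semistable layers: μ^(1)=35; μ^(2)=-9; μ^(3)=-31; μ^(4)=-73/2

((0, 0, 0, 0, 1, 3); (0, 0, 0, 4, 0, 0); (0, 0, 1, 0, 0, 0); (1, 1, 0, 0, 0, 0))


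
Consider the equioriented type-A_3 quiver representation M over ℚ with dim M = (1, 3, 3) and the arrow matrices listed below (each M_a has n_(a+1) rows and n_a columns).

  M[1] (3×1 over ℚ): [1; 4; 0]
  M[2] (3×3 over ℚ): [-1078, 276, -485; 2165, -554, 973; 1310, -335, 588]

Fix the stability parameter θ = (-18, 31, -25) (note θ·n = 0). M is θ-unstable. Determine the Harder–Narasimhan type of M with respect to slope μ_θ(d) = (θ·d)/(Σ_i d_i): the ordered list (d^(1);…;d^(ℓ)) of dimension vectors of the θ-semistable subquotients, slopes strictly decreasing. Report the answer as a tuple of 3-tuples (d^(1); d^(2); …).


Barcode: M ≅ I[1,3], I[2,3]^2. HN layers by μ_θ (2 steps, strictly decreasing):
  μ^(1)=3; μ^(2)=-18

((0, 3, 3); (1, 0, 0))


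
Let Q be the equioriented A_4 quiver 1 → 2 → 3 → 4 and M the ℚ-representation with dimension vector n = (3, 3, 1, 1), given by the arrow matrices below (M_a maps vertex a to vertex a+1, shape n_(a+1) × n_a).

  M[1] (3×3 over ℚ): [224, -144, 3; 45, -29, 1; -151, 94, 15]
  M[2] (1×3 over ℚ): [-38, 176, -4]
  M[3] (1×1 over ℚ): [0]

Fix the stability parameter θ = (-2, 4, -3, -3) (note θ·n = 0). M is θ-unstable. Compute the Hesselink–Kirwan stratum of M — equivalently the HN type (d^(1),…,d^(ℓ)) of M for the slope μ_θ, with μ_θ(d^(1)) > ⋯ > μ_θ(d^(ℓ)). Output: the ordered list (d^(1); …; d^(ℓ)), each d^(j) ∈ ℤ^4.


Interval decomposition of M: I[1,2]^2, I[1,3], I[4,4].
HN type (ℓ=4): μ^(1)=4; μ^(2)=1/2; μ^(3)=-2; μ^(4)=-3

((0, 2, 0, 0); (0, 1, 1, 0); (3, 0, 0, 0); (0, 0, 0, 1))


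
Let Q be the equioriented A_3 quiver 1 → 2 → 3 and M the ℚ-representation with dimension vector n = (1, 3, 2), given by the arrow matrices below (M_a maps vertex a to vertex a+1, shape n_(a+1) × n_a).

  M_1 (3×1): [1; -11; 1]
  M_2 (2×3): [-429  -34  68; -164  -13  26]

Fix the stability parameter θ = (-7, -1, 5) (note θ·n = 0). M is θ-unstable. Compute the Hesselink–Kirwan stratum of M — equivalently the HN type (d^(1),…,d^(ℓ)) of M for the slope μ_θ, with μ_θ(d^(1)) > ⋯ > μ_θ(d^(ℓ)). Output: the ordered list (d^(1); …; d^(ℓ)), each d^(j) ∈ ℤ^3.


Barcode: M ≅ I[1,3], I[2,2], I[2,3]. HN layers by μ_θ (3 steps, strictly decreasing):
  μ^(1)=5; μ^(2)=-1; μ^(3)=-7

((0, 0, 2); (0, 3, 0); (1, 0, 0))


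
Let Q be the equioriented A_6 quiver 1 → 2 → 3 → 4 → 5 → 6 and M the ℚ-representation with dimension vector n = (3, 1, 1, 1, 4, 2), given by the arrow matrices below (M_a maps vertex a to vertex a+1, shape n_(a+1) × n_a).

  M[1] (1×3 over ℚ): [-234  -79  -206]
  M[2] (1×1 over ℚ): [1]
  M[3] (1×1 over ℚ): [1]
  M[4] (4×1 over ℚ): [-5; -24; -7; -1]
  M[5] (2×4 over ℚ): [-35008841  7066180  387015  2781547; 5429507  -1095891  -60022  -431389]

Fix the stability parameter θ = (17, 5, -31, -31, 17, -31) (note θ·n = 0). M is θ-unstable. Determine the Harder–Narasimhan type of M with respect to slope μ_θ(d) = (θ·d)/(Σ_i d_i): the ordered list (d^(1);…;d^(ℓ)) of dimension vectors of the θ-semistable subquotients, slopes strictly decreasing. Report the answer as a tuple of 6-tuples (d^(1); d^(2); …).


Via rank(M_{q-1}∘⋯∘M_p): M ≅ I[1,1]^2, I[1,6], I[5,5]^2, I[5,6].
μ_θ-semistable layers: μ^(1)=17; μ^(2)=-7; μ^(3)=-10

((2, 0, 0, 0, 2, 0); (0, 0, 0, 0, 2, 2); (1, 1, 1, 1, 0, 0))


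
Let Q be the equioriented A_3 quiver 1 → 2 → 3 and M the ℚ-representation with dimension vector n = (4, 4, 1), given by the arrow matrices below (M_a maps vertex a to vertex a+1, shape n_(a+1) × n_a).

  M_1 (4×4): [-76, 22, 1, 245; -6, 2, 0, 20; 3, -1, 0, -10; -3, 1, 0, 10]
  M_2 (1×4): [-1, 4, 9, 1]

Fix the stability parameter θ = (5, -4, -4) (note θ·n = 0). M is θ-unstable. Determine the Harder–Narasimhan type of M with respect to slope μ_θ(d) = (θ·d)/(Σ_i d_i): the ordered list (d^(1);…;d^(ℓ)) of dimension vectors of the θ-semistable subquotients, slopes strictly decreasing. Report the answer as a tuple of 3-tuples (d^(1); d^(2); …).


Barcode: M ≅ I[1,1]^2, I[1,2], I[1,3], I[2,2]^2. HN layers by μ_θ (4 steps, strictly decreasing):
  μ^(1)=5; μ^(2)=1/2; μ^(3)=-1; μ^(4)=-4

((2, 0, 0); (1, 1, 0); (1, 1, 1); (0, 2, 0))


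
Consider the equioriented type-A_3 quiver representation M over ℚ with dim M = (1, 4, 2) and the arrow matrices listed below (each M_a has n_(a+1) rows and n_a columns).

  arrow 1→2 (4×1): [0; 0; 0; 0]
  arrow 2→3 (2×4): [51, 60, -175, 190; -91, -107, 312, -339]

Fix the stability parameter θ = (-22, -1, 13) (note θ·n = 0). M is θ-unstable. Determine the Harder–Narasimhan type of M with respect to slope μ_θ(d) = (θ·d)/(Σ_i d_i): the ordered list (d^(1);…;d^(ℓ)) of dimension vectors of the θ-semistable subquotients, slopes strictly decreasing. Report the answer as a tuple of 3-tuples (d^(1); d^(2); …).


Interval decomposition of M: I[1,1], I[2,2]^2, I[2,3]^2.
HN type (ℓ=3): μ^(1)=13; μ^(2)=-1; μ^(3)=-22

((0, 0, 2); (0, 4, 0); (1, 0, 0))


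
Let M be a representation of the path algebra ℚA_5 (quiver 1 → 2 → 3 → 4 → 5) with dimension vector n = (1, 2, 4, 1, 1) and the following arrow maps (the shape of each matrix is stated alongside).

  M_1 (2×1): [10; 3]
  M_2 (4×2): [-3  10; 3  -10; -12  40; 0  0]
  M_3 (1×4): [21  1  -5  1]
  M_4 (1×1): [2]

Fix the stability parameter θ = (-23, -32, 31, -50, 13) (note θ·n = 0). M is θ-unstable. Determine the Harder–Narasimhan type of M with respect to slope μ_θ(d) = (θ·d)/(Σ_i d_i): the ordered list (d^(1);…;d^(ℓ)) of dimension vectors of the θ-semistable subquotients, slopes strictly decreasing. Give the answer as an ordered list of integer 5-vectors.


Barcode: M ≅ I[1,2], I[2,3], I[3,3]^2, I[3,5]. HN layers by μ_θ (5 steps, strictly decreasing):
  μ^(1)=31; μ^(2)=13; μ^(3)=-19/2; μ^(4)=-55/2; μ^(5)=-32

((0, 0, 3, 0, 0); (0, 0, 0, 0, 1); (0, 0, 1, 1, 0); (1, 1, 0, 0, 0); (0, 1, 0, 0, 0))


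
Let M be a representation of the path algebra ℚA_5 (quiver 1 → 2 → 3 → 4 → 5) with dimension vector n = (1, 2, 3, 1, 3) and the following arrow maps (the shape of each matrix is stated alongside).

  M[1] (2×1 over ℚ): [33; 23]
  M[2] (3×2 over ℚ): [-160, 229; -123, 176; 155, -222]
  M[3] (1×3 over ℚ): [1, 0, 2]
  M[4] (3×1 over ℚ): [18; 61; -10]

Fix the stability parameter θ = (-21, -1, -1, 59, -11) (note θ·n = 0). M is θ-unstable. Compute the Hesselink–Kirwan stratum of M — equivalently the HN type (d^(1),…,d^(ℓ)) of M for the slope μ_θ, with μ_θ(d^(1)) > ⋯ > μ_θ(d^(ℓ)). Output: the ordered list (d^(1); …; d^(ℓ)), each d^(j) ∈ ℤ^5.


Via rank(M_{q-1}∘⋯∘M_p): M ≅ I[1,5], I[2,3], I[3,3], I[5,5]^2.
μ_θ-semistable layers: μ^(1)=24; μ^(2)=-1; μ^(3)=-11; μ^(4)=-21

((0, 0, 0, 1, 1); (0, 2, 3, 0, 0); (0, 0, 0, 0, 2); (1, 0, 0, 0, 0))


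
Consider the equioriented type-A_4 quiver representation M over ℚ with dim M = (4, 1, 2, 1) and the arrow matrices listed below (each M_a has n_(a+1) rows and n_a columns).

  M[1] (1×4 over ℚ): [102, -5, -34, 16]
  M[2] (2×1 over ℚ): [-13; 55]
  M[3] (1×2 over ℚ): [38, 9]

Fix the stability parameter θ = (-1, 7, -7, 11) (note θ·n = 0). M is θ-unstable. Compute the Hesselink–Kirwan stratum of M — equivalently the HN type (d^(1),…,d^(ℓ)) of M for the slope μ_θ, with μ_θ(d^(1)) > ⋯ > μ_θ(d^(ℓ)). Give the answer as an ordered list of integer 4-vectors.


Via rank(M_{q-1}∘⋯∘M_p): M ≅ I[1,1]^3, I[1,4], I[3,3].
μ_θ-semistable layers: μ^(1)=11; μ^(2)=0; μ^(3)=-1; μ^(4)=-7

((0, 0, 0, 1); (0, 1, 1, 0); (4, 0, 0, 0); (0, 0, 1, 0))


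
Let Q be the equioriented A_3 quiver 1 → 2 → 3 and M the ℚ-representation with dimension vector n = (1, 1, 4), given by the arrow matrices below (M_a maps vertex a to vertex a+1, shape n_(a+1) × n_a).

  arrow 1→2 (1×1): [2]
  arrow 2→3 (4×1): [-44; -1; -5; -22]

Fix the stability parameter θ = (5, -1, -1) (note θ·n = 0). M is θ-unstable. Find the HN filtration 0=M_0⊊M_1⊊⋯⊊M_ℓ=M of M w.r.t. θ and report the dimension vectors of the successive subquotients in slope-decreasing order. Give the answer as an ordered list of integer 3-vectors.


Interval decomposition of M: I[1,3], I[3,3]^3.
HN type (ℓ=2): μ^(1)=1; μ^(2)=-1

((1, 1, 1); (0, 0, 3))


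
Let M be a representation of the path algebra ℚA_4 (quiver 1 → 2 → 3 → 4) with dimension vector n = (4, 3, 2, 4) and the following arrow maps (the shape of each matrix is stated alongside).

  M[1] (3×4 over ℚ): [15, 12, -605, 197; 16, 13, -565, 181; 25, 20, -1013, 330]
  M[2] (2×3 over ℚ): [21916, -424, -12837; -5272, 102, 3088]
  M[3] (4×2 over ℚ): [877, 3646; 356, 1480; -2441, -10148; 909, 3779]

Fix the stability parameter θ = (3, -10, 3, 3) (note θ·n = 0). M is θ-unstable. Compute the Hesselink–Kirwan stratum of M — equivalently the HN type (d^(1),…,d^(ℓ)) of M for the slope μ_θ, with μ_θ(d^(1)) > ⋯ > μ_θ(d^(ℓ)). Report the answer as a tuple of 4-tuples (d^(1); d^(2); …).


Barcode: M ≅ I[1,1], I[1,2], I[1,4]^2, I[4,4]^2. HN layers by μ_θ (2 steps, strictly decreasing):
  μ^(1)=3; μ^(2)=-7/2

((1, 0, 2, 4); (3, 3, 0, 0))


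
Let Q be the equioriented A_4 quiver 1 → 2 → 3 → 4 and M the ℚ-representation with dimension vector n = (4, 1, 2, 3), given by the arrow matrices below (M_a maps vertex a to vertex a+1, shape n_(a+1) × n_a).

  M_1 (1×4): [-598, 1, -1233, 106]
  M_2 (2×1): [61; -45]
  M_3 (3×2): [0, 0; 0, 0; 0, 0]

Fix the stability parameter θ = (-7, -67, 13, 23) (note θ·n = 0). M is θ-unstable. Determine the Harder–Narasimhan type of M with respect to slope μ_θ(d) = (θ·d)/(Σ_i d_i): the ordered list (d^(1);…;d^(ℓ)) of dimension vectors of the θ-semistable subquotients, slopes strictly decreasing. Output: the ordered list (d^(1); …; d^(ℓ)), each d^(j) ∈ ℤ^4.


Via rank(M_{q-1}∘⋯∘M_p): M ≅ I[1,1]^3, I[1,3], I[3,3], I[4,4]^3.
μ_θ-semistable layers: μ^(1)=23; μ^(2)=13; μ^(3)=-7; μ^(4)=-37

((0, 0, 0, 3); (0, 0, 2, 0); (3, 0, 0, 0); (1, 1, 0, 0))


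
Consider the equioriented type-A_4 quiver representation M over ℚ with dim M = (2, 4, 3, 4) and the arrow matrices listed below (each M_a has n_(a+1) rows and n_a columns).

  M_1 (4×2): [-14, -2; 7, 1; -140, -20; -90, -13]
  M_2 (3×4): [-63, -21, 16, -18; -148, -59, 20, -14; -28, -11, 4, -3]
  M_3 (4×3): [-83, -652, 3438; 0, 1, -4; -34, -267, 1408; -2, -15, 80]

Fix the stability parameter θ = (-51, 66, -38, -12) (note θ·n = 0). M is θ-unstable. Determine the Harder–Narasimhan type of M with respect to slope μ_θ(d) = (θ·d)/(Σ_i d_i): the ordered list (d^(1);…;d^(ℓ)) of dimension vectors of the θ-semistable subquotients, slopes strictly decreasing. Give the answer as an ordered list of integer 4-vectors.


Barcode: M ≅ I[1,4]^2, I[2,2], I[2,3], I[4,4]^2. HN layers by μ_θ (5 steps, strictly decreasing):
  μ^(1)=66; μ^(2)=14; μ^(3)=16/3; μ^(4)=-12; μ^(5)=-51

((0, 1, 0, 0); (0, 1, 1, 0); (0, 2, 2, 2); (0, 0, 0, 2); (2, 0, 0, 0))


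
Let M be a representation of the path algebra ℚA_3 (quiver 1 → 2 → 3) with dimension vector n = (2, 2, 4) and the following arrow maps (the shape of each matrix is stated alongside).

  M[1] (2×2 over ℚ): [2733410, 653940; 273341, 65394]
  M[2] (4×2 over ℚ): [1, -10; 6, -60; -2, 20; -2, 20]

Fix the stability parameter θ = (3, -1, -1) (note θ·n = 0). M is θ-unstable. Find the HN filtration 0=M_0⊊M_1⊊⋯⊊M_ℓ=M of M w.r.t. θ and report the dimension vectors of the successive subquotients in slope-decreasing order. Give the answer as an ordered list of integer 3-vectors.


Interval decomposition of M: I[1,1], I[1,2], I[2,3], I[3,3]^3.
HN type (ℓ=3): μ^(1)=3; μ^(2)=1; μ^(3)=-1

((1, 0, 0); (1, 1, 0); (0, 1, 4))


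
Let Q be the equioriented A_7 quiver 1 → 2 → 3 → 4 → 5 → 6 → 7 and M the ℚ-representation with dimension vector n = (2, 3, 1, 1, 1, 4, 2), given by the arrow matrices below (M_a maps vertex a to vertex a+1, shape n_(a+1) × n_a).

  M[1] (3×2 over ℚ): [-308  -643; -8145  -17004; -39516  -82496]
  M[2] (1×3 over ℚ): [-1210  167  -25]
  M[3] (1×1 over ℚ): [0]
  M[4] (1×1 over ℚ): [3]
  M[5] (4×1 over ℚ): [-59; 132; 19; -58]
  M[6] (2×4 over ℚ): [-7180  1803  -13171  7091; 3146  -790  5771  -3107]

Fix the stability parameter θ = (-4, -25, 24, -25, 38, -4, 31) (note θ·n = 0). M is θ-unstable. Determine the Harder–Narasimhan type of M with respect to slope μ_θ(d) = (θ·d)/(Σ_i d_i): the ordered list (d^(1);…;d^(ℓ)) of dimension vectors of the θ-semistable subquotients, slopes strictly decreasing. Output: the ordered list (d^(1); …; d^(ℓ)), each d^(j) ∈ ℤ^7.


Interval decomposition of M: I[1,2], I[1,3], I[2,2], I[4,7], I[6,6]^2, I[6,7].
HN type (ℓ=6): μ^(1)=31; μ^(2)=24; μ^(3)=17; μ^(4)=-4; μ^(5)=-29/2; μ^(6)=-25

((0, 0, 0, 0, 0, 0, 2); (0, 0, 1, 0, 0, 0, 0); (0, 0, 0, 0, 1, 1, 0); (0, 0, 0, 0, 0, 3, 0); (2, 2, 0, 0, 0, 0, 0); (0, 1, 0, 1, 0, 0, 0))


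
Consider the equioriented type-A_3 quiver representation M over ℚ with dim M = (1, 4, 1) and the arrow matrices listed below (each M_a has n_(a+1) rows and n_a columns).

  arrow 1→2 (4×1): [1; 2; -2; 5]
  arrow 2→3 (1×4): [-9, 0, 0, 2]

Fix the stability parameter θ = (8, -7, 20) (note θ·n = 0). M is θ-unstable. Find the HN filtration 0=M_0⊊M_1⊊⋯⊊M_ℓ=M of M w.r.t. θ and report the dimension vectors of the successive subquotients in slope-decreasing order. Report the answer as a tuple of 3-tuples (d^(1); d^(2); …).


Barcode: M ≅ I[1,3], I[2,2]^3. HN layers by μ_θ (3 steps, strictly decreasing):
  μ^(1)=20; μ^(2)=1/2; μ^(3)=-7

((0, 0, 1); (1, 1, 0); (0, 3, 0))


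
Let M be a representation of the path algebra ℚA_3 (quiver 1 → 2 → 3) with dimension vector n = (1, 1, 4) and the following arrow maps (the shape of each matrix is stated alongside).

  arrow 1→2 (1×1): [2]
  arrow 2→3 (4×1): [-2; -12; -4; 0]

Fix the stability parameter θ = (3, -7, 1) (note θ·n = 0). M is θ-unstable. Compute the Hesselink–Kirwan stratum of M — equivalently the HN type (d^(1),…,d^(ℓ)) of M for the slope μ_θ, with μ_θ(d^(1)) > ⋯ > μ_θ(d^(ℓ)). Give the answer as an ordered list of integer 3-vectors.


Barcode: M ≅ I[1,3], I[3,3]^3. HN layers by μ_θ (2 steps, strictly decreasing):
  μ^(1)=1; μ^(2)=-2

((0, 0, 4); (1, 1, 0))


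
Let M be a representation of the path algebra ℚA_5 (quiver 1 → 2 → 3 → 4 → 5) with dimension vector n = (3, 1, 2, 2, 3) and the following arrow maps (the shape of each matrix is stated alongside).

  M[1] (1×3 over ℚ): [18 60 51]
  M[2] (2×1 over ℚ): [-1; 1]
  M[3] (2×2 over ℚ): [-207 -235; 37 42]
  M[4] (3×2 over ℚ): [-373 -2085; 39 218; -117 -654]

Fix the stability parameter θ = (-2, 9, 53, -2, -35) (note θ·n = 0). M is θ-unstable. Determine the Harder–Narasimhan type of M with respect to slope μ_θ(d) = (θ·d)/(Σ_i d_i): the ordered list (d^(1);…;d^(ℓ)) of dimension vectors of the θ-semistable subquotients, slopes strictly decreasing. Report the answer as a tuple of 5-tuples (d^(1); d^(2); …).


Interval decomposition of M: I[1,1]^2, I[1,5], I[3,5], I[5,5].
HN type (ℓ=4): μ^(1)=25/4; μ^(2)=16/3; μ^(3)=-2; μ^(4)=-35

((0, 1, 1, 1, 1); (0, 0, 1, 1, 1); (3, 0, 0, 0, 0); (0, 0, 0, 0, 1))


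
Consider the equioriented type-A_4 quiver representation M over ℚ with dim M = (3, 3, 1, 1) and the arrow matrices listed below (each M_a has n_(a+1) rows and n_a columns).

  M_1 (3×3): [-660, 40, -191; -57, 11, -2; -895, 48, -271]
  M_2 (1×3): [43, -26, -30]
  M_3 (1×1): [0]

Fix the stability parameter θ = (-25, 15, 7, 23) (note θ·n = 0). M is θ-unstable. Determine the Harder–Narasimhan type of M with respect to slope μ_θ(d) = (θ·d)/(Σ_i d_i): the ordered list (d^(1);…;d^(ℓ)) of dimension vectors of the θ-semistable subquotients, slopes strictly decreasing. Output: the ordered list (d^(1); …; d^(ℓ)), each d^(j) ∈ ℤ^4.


Via rank(M_{q-1}∘⋯∘M_p): M ≅ I[1,2]^2, I[1,3], I[4,4].
μ_θ-semistable layers: μ^(1)=23; μ^(2)=15; μ^(3)=11; μ^(4)=-25

((0, 0, 0, 1); (0, 2, 0, 0); (0, 1, 1, 0); (3, 0, 0, 0))


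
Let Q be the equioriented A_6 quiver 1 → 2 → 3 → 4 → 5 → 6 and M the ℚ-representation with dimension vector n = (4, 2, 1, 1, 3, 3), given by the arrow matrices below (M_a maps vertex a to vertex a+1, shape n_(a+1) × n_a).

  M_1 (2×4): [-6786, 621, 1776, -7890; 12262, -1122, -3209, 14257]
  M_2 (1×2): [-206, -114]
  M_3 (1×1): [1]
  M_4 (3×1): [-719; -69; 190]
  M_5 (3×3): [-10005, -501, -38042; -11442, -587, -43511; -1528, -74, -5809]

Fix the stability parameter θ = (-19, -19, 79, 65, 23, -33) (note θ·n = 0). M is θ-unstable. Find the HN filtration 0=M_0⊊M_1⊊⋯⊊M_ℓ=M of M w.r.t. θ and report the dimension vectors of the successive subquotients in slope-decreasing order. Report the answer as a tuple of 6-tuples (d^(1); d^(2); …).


Barcode: M ≅ I[1,1]^2, I[1,2], I[1,6], I[5,6]^2. HN layers by μ_θ (3 steps, strictly decreasing):
  μ^(1)=67/2; μ^(2)=-5; μ^(3)=-19

((0, 0, 1, 1, 1, 1); (0, 0, 0, 0, 2, 2); (4, 2, 0, 0, 0, 0))


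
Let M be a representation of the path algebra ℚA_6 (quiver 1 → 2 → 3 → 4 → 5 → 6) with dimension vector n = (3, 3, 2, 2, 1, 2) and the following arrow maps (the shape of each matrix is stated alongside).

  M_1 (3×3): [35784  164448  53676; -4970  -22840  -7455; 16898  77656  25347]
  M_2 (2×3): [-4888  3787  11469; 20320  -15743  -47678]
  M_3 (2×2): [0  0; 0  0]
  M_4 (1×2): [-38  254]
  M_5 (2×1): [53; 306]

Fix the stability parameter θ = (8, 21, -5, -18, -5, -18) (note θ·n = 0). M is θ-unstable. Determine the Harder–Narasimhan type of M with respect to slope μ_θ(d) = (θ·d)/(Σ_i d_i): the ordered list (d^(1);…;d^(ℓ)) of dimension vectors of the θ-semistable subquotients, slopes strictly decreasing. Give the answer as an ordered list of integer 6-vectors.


Barcode: M ≅ I[1,1]^2, I[1,3], I[2,2], I[2,3], I[4,4], I[4,6], I[6,6]. HN layers by μ_θ (4 steps, strictly decreasing):
  μ^(1)=21; μ^(2)=8; μ^(3)=-23/2; μ^(4)=-18

((0, 1, 0, 0, 0, 0); (3, 2, 2, 0, 0, 0); (0, 0, 0, 0, 1, 1); (0, 0, 0, 2, 0, 1))


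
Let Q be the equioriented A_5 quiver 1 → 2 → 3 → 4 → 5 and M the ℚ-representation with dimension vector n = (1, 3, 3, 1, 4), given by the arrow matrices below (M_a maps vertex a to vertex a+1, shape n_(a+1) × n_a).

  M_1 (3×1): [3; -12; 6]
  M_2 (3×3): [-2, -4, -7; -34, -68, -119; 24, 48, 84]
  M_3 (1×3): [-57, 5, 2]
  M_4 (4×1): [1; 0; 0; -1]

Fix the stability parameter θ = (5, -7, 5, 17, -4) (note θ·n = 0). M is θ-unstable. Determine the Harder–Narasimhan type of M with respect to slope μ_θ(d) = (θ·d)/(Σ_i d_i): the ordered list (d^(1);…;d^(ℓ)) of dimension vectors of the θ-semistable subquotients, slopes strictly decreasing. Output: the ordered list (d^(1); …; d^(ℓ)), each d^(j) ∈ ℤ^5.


Interval decomposition of M: I[1,2], I[2,2], I[2,5], I[3,3]^2, I[5,5]^3.
HN type (ℓ=5): μ^(1)=13/2; μ^(2)=5; μ^(3)=-1; μ^(4)=-4; μ^(5)=-7

((0, 0, 0, 1, 1); (0, 0, 3, 0, 0); (1, 1, 0, 0, 0); (0, 0, 0, 0, 3); (0, 2, 0, 0, 0))


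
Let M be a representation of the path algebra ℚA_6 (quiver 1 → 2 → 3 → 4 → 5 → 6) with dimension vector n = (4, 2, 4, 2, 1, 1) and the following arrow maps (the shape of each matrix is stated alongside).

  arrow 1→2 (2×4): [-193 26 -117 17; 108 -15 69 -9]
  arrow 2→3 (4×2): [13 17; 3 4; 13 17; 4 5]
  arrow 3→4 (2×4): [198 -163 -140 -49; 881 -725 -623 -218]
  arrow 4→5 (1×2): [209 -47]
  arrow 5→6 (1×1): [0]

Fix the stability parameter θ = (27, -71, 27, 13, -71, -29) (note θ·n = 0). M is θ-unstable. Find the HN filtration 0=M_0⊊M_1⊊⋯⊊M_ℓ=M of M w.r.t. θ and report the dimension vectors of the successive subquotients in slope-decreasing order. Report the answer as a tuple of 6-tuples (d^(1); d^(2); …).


Interval decomposition of M: I[1,1]^2, I[1,4], I[1,5], I[3,3]^2, I[6,6].
HN type (ℓ=5): μ^(1)=27; μ^(2)=20; μ^(3)=-31/3; μ^(4)=-22; μ^(5)=-29

((2, 0, 2, 0, 0, 0); (0, 0, 1, 1, 0, 0); (0, 0, 1, 1, 1, 0); (2, 2, 0, 0, 0, 0); (0, 0, 0, 0, 0, 1))


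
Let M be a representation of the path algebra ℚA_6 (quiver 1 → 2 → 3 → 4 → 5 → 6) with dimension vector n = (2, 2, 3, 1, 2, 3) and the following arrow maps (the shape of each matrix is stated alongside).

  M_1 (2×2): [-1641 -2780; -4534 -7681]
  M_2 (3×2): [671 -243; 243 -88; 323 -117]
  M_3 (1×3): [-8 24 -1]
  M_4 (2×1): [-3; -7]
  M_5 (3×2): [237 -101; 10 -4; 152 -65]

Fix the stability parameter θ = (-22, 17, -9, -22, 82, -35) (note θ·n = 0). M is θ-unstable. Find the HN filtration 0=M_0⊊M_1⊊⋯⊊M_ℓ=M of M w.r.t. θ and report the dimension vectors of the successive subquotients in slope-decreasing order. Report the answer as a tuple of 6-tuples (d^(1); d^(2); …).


Via rank(M_{q-1}∘⋯∘M_p): M ≅ I[1,3], I[1,6], I[3,3], I[5,6], I[6,6].
μ_θ-semistable layers: μ^(1)=47/2; μ^(2)=4; μ^(3)=-14/3; μ^(4)=-9; μ^(5)=-22; μ^(6)=-35

((0, 0, 0, 0, 2, 2); (0, 1, 1, 0, 0, 0); (0, 1, 1, 1, 0, 0); (0, 0, 1, 0, 0, 0); (2, 0, 0, 0, 0, 0); (0, 0, 0, 0, 0, 1))


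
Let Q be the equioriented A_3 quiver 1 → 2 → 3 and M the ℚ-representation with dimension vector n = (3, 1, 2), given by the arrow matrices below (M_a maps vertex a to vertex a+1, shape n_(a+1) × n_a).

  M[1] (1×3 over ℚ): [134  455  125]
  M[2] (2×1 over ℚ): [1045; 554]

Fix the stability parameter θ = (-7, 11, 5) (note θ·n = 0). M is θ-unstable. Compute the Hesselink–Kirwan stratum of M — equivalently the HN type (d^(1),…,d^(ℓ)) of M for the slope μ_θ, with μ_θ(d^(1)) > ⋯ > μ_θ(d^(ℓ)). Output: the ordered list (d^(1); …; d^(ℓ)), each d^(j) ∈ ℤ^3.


Barcode: M ≅ I[1,1]^2, I[1,3], I[3,3]. HN layers by μ_θ (3 steps, strictly decreasing):
  μ^(1)=8; μ^(2)=5; μ^(3)=-7

((0, 1, 1); (0, 0, 1); (3, 0, 0))


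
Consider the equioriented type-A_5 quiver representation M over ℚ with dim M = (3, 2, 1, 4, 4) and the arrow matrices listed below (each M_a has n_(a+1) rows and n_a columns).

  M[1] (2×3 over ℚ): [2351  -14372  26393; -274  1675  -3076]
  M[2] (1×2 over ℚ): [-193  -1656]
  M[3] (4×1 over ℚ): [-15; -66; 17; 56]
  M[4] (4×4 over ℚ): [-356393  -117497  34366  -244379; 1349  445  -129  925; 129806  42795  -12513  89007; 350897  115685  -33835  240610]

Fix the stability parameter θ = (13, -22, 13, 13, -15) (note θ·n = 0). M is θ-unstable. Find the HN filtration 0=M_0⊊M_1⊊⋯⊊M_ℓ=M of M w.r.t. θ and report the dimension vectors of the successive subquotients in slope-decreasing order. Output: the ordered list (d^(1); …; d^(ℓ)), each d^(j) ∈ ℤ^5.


Via rank(M_{q-1}∘⋯∘M_p): M ≅ I[1,1], I[1,2], I[1,5], I[4,5]^3.
μ_θ-semistable layers: μ^(1)=13; μ^(2)=11/3; μ^(3)=-1; μ^(4)=-9/2

((1, 0, 0, 0, 0); (0, 0, 1, 1, 1); (0, 0, 0, 3, 3); (2, 2, 0, 0, 0))


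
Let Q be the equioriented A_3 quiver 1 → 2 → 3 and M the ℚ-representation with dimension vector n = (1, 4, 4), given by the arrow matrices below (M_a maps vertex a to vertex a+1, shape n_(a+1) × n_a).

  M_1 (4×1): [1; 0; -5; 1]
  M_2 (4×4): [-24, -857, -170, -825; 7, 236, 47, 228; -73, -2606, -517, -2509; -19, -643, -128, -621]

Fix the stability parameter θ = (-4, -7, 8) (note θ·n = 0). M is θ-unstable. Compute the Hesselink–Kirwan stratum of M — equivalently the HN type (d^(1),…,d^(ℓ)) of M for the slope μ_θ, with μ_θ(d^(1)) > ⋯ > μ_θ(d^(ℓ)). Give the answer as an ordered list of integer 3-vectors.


Barcode: M ≅ I[1,3], I[2,3]^3. HN layers by μ_θ (3 steps, strictly decreasing):
  μ^(1)=8; μ^(2)=-11/2; μ^(3)=-7

((0, 0, 4); (1, 1, 0); (0, 3, 0))


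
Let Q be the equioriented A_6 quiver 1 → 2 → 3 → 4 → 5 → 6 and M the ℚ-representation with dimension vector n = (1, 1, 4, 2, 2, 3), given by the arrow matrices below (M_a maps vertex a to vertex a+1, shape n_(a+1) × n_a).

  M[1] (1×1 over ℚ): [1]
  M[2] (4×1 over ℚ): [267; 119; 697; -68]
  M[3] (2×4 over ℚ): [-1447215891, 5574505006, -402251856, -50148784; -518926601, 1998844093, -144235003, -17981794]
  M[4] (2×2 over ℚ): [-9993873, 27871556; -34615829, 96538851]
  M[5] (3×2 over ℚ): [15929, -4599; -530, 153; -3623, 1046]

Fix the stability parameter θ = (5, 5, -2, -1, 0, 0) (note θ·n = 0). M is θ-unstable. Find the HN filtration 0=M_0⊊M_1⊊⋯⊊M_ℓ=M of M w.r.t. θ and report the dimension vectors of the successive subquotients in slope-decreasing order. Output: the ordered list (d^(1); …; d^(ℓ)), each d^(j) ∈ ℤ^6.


Interval decomposition of M: I[1,6], I[3,3]^2, I[3,6], I[6,6].
HN type (ℓ=4): μ^(1)=7/6; μ^(2)=0; μ^(3)=-1; μ^(4)=-2

((1, 1, 1, 1, 1, 1); (0, 0, 0, 0, 1, 2); (0, 0, 0, 1, 0, 0); (0, 0, 3, 0, 0, 0))


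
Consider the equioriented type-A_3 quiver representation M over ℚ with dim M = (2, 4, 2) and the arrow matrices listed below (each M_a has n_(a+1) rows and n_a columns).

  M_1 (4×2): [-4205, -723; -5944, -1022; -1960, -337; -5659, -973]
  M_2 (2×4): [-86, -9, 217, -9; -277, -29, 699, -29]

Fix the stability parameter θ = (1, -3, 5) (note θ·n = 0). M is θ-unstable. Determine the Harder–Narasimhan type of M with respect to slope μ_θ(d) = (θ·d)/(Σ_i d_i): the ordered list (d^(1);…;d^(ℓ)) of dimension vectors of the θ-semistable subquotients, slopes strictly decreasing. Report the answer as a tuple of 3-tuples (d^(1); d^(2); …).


Barcode: M ≅ I[1,3]^2, I[2,2]^2. HN layers by μ_θ (3 steps, strictly decreasing):
  μ^(1)=5; μ^(2)=-1; μ^(3)=-3

((0, 0, 2); (2, 2, 0); (0, 2, 0))


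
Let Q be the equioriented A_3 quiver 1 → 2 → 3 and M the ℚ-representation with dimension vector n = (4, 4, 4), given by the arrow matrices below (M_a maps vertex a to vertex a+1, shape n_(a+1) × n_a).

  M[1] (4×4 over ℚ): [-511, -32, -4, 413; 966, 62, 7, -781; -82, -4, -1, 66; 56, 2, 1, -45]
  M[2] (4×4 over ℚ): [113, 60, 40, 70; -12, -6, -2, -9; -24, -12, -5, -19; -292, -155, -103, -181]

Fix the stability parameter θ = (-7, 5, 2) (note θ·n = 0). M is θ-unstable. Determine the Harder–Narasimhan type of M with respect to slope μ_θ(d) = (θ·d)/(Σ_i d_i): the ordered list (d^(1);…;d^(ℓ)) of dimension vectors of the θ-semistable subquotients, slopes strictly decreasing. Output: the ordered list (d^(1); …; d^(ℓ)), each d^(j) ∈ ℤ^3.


Interval decomposition of M: I[1,1], I[1,3]^3, I[2,3].
HN type (ℓ=2): μ^(1)=7/2; μ^(2)=-7

((0, 4, 4); (4, 0, 0))


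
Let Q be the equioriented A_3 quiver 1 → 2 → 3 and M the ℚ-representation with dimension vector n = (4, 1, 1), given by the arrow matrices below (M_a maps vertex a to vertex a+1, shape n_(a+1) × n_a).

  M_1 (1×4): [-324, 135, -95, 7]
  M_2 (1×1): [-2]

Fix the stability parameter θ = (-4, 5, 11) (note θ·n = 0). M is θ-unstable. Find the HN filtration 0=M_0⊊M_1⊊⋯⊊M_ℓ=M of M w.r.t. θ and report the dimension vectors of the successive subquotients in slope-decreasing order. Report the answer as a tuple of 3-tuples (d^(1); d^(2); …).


Via rank(M_{q-1}∘⋯∘M_p): M ≅ I[1,1]^3, I[1,3].
μ_θ-semistable layers: μ^(1)=11; μ^(2)=5; μ^(3)=-4

((0, 0, 1); (0, 1, 0); (4, 0, 0))


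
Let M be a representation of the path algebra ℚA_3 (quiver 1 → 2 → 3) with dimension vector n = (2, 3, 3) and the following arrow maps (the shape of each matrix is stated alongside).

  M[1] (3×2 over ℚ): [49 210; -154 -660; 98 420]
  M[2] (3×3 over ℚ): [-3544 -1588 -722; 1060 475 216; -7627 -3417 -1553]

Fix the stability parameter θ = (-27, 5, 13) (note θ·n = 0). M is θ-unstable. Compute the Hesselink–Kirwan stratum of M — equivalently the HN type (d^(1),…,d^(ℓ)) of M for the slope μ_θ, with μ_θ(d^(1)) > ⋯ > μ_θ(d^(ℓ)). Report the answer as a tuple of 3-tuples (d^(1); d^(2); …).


Interval decomposition of M: I[1,1], I[1,3], I[2,3]^2.
HN type (ℓ=3): μ^(1)=13; μ^(2)=5; μ^(3)=-27

((0, 0, 3); (0, 3, 0); (2, 0, 0))


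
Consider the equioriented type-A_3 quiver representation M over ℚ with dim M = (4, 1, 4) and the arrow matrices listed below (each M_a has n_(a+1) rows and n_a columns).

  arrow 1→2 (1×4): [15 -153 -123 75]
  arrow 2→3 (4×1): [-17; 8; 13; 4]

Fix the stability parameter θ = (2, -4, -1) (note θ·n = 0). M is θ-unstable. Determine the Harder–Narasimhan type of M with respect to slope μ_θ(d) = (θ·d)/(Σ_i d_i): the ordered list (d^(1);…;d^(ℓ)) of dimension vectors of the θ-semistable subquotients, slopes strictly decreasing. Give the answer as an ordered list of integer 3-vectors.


Interval decomposition of M: I[1,1]^3, I[1,3], I[3,3]^3.
HN type (ℓ=2): μ^(1)=2; μ^(2)=-1

((3, 0, 0); (1, 1, 4))


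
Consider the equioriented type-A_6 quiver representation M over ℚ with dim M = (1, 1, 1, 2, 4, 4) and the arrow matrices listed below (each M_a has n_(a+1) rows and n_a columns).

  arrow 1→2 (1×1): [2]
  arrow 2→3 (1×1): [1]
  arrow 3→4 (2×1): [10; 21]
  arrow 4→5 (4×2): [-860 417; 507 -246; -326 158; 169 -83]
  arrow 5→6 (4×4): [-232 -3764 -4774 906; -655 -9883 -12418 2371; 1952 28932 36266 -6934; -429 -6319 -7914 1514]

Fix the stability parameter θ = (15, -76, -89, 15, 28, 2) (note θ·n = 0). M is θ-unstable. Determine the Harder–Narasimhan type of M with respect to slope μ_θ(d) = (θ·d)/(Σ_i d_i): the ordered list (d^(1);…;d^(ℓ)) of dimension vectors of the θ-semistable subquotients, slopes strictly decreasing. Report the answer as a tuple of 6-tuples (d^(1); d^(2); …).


Barcode: M ≅ I[1,6], I[4,5], I[5,6]^2, I[6,6]. HN layers by μ_θ (4 steps, strictly decreasing):
  μ^(1)=28; μ^(2)=15; μ^(3)=2; μ^(4)=-50

((0, 0, 0, 0, 1, 0); (0, 0, 0, 2, 3, 3); (0, 0, 0, 0, 0, 1); (1, 1, 1, 0, 0, 0))


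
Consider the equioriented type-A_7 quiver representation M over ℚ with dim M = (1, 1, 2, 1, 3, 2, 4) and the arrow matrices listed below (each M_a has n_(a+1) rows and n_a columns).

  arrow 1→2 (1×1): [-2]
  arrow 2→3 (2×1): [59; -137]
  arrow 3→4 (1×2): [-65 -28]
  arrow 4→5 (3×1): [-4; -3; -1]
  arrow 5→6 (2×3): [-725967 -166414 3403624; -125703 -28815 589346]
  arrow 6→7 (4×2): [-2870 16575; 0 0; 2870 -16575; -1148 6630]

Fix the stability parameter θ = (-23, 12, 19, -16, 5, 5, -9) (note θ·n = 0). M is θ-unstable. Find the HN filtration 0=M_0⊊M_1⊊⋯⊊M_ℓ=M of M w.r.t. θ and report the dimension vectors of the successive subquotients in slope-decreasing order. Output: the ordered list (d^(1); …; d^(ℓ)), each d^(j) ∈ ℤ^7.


Barcode: M ≅ I[1,7], I[3,3], I[5,5], I[5,6], I[7,7]^3. HN layers by μ_θ (5 steps, strictly decreasing):
  μ^(1)=19; μ^(2)=5; μ^(3)=8/3; μ^(4)=-9; μ^(5)=-23

((0, 0, 1, 0, 0, 0, 0); (0, 0, 0, 0, 2, 1, 0); (0, 1, 1, 1, 1, 1, 1); (0, 0, 0, 0, 0, 0, 3); (1, 0, 0, 0, 0, 0, 0))


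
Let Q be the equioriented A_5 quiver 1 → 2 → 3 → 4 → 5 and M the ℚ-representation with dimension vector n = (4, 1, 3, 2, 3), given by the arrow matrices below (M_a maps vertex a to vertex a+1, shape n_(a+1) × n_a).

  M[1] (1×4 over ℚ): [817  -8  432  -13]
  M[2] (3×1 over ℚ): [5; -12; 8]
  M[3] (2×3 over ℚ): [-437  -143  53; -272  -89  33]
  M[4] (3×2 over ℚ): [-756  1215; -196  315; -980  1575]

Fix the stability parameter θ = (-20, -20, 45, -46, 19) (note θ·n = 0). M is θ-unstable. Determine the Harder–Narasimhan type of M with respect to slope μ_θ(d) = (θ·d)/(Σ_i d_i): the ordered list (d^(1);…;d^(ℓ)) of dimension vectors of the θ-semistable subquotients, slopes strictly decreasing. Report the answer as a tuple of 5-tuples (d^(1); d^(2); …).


Interval decomposition of M: I[1,1]^3, I[1,4], I[3,3], I[3,5], I[5,5]^2.
HN type (ℓ=4): μ^(1)=45; μ^(2)=19; μ^(3)=-1/2; μ^(4)=-20

((0, 0, 1, 0, 0); (0, 0, 0, 0, 3); (0, 0, 2, 2, 0); (4, 1, 0, 0, 0))
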